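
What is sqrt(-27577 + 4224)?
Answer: 11*I*sqrt(193) ≈ 152.82*I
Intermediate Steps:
sqrt(-27577 + 4224) = sqrt(-23353) = 11*I*sqrt(193)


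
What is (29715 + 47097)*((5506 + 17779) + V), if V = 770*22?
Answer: 3089762700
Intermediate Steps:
V = 16940
(29715 + 47097)*((5506 + 17779) + V) = (29715 + 47097)*((5506 + 17779) + 16940) = 76812*(23285 + 16940) = 76812*40225 = 3089762700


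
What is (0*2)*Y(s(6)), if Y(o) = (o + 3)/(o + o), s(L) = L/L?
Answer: 0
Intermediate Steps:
s(L) = 1
Y(o) = (3 + o)/(2*o) (Y(o) = (3 + o)/((2*o)) = (3 + o)*(1/(2*o)) = (3 + o)/(2*o))
(0*2)*Y(s(6)) = (0*2)*((½)*(3 + 1)/1) = 0*((½)*1*4) = 0*2 = 0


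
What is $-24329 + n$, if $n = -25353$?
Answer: $-49682$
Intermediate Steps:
$-24329 + n = -24329 - 25353 = -49682$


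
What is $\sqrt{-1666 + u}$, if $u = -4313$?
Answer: $i \sqrt{5979} \approx 77.324 i$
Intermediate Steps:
$\sqrt{-1666 + u} = \sqrt{-1666 - 4313} = \sqrt{-5979} = i \sqrt{5979}$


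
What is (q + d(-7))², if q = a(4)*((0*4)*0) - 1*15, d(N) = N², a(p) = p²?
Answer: 1156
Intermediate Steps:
q = -15 (q = 4²*((0*4)*0) - 1*15 = 16*(0*0) - 15 = 16*0 - 15 = 0 - 15 = -15)
(q + d(-7))² = (-15 + (-7)²)² = (-15 + 49)² = 34² = 1156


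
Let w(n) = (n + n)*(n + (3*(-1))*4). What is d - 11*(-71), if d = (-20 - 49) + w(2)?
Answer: 672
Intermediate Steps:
w(n) = 2*n*(-12 + n) (w(n) = (2*n)*(n - 3*4) = (2*n)*(n - 12) = (2*n)*(-12 + n) = 2*n*(-12 + n))
d = -109 (d = (-20 - 49) + 2*2*(-12 + 2) = -69 + 2*2*(-10) = -69 - 40 = -109)
d - 11*(-71) = -109 - 11*(-71) = -109 + 781 = 672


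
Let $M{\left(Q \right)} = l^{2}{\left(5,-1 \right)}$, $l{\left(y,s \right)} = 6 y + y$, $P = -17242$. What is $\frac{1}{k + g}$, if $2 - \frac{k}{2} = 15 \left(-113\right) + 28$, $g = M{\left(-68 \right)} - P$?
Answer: $\frac{1}{21805} \approx 4.5861 \cdot 10^{-5}$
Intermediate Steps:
$l{\left(y,s \right)} = 7 y$
$M{\left(Q \right)} = 1225$ ($M{\left(Q \right)} = \left(7 \cdot 5\right)^{2} = 35^{2} = 1225$)
$g = 18467$ ($g = 1225 - -17242 = 1225 + 17242 = 18467$)
$k = 3338$ ($k = 4 - 2 \left(15 \left(-113\right) + 28\right) = 4 - 2 \left(-1695 + 28\right) = 4 - -3334 = 4 + 3334 = 3338$)
$\frac{1}{k + g} = \frac{1}{3338 + 18467} = \frac{1}{21805}$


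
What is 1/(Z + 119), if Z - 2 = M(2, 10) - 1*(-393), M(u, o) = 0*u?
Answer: 1/514 ≈ 0.0019455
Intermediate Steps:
M(u, o) = 0
Z = 395 (Z = 2 + (0 - 1*(-393)) = 2 + (0 + 393) = 2 + 393 = 395)
1/(Z + 119) = 1/(395 + 119) = 1/514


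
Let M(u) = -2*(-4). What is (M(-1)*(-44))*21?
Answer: -7392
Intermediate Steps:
M(u) = 8
(M(-1)*(-44))*21 = (8*(-44))*21 = -352*21 = -7392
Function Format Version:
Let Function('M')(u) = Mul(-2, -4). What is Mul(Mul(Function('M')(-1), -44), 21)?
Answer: -7392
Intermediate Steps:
Function('M')(u) = 8
Mul(Mul(Function('M')(-1), -44), 21) = Mul(Mul(8, -44), 21) = Mul(-352, 21) = -7392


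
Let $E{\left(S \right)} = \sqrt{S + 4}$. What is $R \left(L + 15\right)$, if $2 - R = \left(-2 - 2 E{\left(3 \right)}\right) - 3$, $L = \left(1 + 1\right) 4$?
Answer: $161 + 46 \sqrt{7} \approx 282.7$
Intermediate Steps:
$E{\left(S \right)} = \sqrt{4 + S}$
$L = 8$ ($L = 2 \cdot 4 = 8$)
$R = 7 + 2 \sqrt{7}$ ($R = 2 - \left(\left(-2 - 2 \sqrt{4 + 3}\right) - 3\right) = 2 - \left(\left(-2 - 2 \sqrt{7}\right) - 3\right) = 2 - \left(-5 - 2 \sqrt{7}\right) = 2 + \left(5 + 2 \sqrt{7}\right) = 7 + 2 \sqrt{7} \approx 12.292$)
$R \left(L + 15\right) = \left(7 + 2 \sqrt{7}\right) \left(8 + 15\right) = \left(7 + 2 \sqrt{7}\right) 23 = 161 + 46 \sqrt{7}$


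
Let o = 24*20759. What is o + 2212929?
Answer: 2711145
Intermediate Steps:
o = 498216
o + 2212929 = 498216 + 2212929 = 2711145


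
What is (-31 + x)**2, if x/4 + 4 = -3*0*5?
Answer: 2209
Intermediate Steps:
x = -16 (x = -16 + 4*(-3*0*5) = -16 + 4*(0*5) = -16 + 4*0 = -16 + 0 = -16)
(-31 + x)**2 = (-31 - 16)**2 = (-47)**2 = 2209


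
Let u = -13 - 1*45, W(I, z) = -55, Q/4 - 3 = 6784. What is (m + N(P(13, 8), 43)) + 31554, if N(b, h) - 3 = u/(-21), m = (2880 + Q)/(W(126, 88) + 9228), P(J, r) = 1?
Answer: 6080082203/192633 ≈ 31563.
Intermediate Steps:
Q = 27148 (Q = 12 + 4*6784 = 12 + 27136 = 27148)
u = -58 (u = -13 - 45 = -58)
m = 30028/9173 (m = (2880 + 27148)/(-55 + 9228) = 30028/9173 ≈ 3.2735)
N(b, h) = 121/21 (N(b, h) = 3 - 58/(-21) = 3 - 58*(-1/21) = 3 + 58/21 = 121/21)
(m + N(P(13, 8), 43)) + 31554 = (30028/9173 + 121/21) + 31554 = 1740521/192633 + 31554 = 6080082203/192633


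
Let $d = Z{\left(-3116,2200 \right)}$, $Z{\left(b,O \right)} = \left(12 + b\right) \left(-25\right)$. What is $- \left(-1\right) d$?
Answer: $77600$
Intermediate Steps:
$Z{\left(b,O \right)} = -300 - 25 b$
$d = 77600$ ($d = -300 - -77900 = -300 + 77900 = 77600$)
$- \left(-1\right) d = - \left(-1\right) 77600 = \left(-1\right) \left(-77600\right) = 77600$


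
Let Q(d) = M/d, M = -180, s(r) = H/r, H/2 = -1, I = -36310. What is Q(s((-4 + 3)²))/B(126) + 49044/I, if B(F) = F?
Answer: -80879/127085 ≈ -0.63642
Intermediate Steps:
H = -2 (H = 2*(-1) = -2)
s(r) = -2/r
Q(d) = -180/d
Q(s((-4 + 3)²))/B(126) + 49044/I = -180*(-(-4 + 3)²/2)/126 + 49044/(-36310) = -180/((-2/((-1)²)))*(1/126) + 49044*(-1/36310) = -180/((-2/1))*(1/126) - 24522/18155 = -180/((-2*1))*(1/126) - 24522/18155 = -180/(-2)*(1/126) - 24522/18155 = -180*(-½)*(1/126) - 24522/18155 = 90*(1/126) - 24522/18155 = 5/7 - 24522/18155 = -80879/127085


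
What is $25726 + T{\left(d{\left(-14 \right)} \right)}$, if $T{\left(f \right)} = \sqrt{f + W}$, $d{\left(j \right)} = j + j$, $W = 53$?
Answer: $25731$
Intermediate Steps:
$d{\left(j \right)} = 2 j$
$T{\left(f \right)} = \sqrt{53 + f}$ ($T{\left(f \right)} = \sqrt{f + 53} = \sqrt{53 + f}$)
$25726 + T{\left(d{\left(-14 \right)} \right)} = 25726 + \sqrt{53 + 2 \left(-14\right)} = 25726 + \sqrt{53 - 28} = 25726 + \sqrt{25} = 25726 + 5 = 25731$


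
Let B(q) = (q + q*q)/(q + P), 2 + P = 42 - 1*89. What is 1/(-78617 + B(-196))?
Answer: -1/78773 ≈ -1.2695e-5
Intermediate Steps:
P = -49 (P = -2 + (42 - 1*89) = -2 + (42 - 89) = -2 - 47 = -49)
B(q) = (q + q²)/(-49 + q) (B(q) = (q + q*q)/(q - 49) = (q + q²)/(-49 + q))
1/(-78617 + B(-196)) = 1/(-78617 - 196*(1 - 196)/(-49 - 196)) = 1/(-78617 - 196*(-195)/(-245)) = 1/(-78617 - 196*(-1/245)*(-195)) = 1/(-78617 - 156) = 1/(-78773) = -1/78773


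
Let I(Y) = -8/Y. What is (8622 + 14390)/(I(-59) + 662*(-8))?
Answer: -339427/78114 ≈ -4.3453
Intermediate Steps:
(8622 + 14390)/(I(-59) + 662*(-8)) = (8622 + 14390)/(-8/(-59) + 662*(-8)) = 23012/(-8*(-1/59) - 5296) = 23012/(8/59 - 5296) = 23012/(-312456/59) = 23012*(-59/312456) = -339427/78114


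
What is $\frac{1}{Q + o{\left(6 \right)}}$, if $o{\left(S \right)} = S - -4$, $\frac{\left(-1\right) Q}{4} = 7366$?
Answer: $- \frac{1}{29454} \approx -3.3951 \cdot 10^{-5}$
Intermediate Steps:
$Q = -29464$ ($Q = \left(-4\right) 7366 = -29464$)
$o{\left(S \right)} = 4 + S$ ($o{\left(S \right)} = S + 4 = 4 + S$)
$\frac{1}{Q + o{\left(6 \right)}} = \frac{1}{-29464 + \left(4 + 6\right)} = \frac{1}{-29464 + 10} = \frac{1}{-29454} = - \frac{1}{29454}$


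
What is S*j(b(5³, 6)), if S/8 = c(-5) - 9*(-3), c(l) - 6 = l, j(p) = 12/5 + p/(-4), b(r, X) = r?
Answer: -32312/5 ≈ -6462.4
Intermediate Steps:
j(p) = 12/5 - p/4 (j(p) = 12*(⅕) + p*(-¼) = 12/5 - p/4)
c(l) = 6 + l
S = 224 (S = 8*((6 - 5) - 9*(-3)) = 8*(1 + 27) = 8*28 = 224)
S*j(b(5³, 6)) = 224*(12/5 - ¼*5³) = 224*(12/5 - ¼*125) = 224*(12/5 - 125/4) = 224*(-577/20) = -32312/5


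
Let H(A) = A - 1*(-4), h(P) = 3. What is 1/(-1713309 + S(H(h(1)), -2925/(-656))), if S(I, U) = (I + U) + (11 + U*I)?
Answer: -82/140486937 ≈ -5.8368e-7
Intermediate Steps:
H(A) = 4 + A (H(A) = A + 4 = 4 + A)
S(I, U) = 11 + I + U + I*U (S(I, U) = (I + U) + (11 + I*U) = 11 + I + U + I*U)
1/(-1713309 + S(H(h(1)), -2925/(-656))) = 1/(-1713309 + (11 + (4 + 3) - 2925/(-656) + (4 + 3)*(-2925/(-656)))) = 1/(-1713309 + (11 + 7 - 2925*(-1/656) + 7*(-2925*(-1/656)))) = 1/(-1713309 + (11 + 7 + 2925/656 + 7*(2925/656))) = 1/(-1713309 + (11 + 7 + 2925/656 + 20475/656)) = 1/(-1713309 + 4401/82) = 1/(-140486937/82) = -82/140486937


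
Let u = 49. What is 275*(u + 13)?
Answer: 17050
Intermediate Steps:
275*(u + 13) = 275*(49 + 13) = 275*62 = 17050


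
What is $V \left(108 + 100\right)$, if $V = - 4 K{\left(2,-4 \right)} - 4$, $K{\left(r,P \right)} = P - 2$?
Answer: $4160$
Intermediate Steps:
$K{\left(r,P \right)} = -2 + P$ ($K{\left(r,P \right)} = P - 2 = -2 + P$)
$V = 20$ ($V = - 4 \left(-2 - 4\right) - 4 = \left(-4\right) \left(-6\right) - 4 = 24 - 4 = 20$)
$V \left(108 + 100\right) = 20 \left(108 + 100\right) = 20 \cdot 208 = 4160$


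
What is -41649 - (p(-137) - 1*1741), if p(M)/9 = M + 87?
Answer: -39458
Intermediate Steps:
p(M) = 783 + 9*M (p(M) = 9*(M + 87) = 9*(87 + M) = 783 + 9*M)
-41649 - (p(-137) - 1*1741) = -41649 - ((783 + 9*(-137)) - 1*1741) = -41649 - ((783 - 1233) - 1741) = -41649 - (-450 - 1741) = -41649 - 1*(-2191) = -41649 + 2191 = -39458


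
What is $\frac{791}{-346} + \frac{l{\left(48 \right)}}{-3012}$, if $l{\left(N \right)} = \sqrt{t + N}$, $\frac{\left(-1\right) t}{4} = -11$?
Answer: $- \frac{791}{346} - \frac{\sqrt{23}}{1506} \approx -2.2893$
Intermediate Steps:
$t = 44$ ($t = \left(-4\right) \left(-11\right) = 44$)
$l{\left(N \right)} = \sqrt{44 + N}$
$\frac{791}{-346} + \frac{l{\left(48 \right)}}{-3012} = \frac{791}{-346} + \frac{\sqrt{44 + 48}}{-3012} = 791 \left(- \frac{1}{346}\right) + \sqrt{92} \left(- \frac{1}{3012}\right) = - \frac{791}{346} + 2 \sqrt{23} \left(- \frac{1}{3012}\right) = - \frac{791}{346} - \frac{\sqrt{23}}{1506}$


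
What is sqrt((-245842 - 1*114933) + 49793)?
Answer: I*sqrt(310982) ≈ 557.66*I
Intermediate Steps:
sqrt((-245842 - 1*114933) + 49793) = sqrt((-245842 - 114933) + 49793) = sqrt(-360775 + 49793) = sqrt(-310982) = I*sqrt(310982)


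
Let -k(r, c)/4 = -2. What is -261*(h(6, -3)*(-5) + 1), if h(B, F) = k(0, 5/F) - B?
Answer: 2349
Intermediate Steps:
k(r, c) = 8 (k(r, c) = -4*(-2) = 8)
h(B, F) = 8 - B
-261*(h(6, -3)*(-5) + 1) = -261*((8 - 1*6)*(-5) + 1) = -261*((8 - 6)*(-5) + 1) = -261*(2*(-5) + 1) = -261*(-10 + 1) = -261*(-9) = 2349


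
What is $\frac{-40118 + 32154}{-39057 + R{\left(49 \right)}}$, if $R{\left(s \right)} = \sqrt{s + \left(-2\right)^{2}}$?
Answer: $\frac{77762487}{381362299} + \frac{1991 \sqrt{53}}{381362299} \approx 0.20395$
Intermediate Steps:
$R{\left(s \right)} = \sqrt{4 + s}$ ($R{\left(s \right)} = \sqrt{s + 4} = \sqrt{4 + s}$)
$\frac{-40118 + 32154}{-39057 + R{\left(49 \right)}} = \frac{-40118 + 32154}{-39057 + \sqrt{4 + 49}} = - \frac{7964}{-39057 + \sqrt{53}}$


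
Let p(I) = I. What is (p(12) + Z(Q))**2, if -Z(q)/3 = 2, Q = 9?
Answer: 36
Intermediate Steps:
Z(q) = -6 (Z(q) = -3*2 = -6)
(p(12) + Z(Q))**2 = (12 - 6)**2 = 6**2 = 36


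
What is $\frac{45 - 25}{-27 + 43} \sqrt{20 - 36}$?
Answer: $5 i \approx 5.0 i$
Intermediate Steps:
$\frac{45 - 25}{-27 + 43} \sqrt{20 - 36} = \frac{20}{16} \sqrt{-16} = 20 \cdot \frac{1}{16} \cdot 4 i = \frac{5 \cdot 4 i}{4} = 5 i$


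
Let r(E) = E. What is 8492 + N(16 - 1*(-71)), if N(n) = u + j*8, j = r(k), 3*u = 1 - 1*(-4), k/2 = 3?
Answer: 25625/3 ≈ 8541.7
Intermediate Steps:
k = 6 (k = 2*3 = 6)
u = 5/3 (u = (1 - 1*(-4))/3 = (1 + 4)/3 = (⅓)*5 = 5/3 ≈ 1.6667)
j = 6
N(n) = 149/3 (N(n) = 5/3 + 6*8 = 5/3 + 48 = 149/3)
8492 + N(16 - 1*(-71)) = 8492 + 149/3 = 25625/3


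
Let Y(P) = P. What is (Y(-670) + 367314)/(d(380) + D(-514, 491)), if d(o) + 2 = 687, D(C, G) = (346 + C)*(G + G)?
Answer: -366644/164291 ≈ -2.2317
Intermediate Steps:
D(C, G) = 2*G*(346 + C) (D(C, G) = (346 + C)*(2*G) = 2*G*(346 + C))
d(o) = 685 (d(o) = -2 + 687 = 685)
(Y(-670) + 367314)/(d(380) + D(-514, 491)) = (-670 + 367314)/(685 + 2*491*(346 - 514)) = 366644/(685 + 2*491*(-168)) = 366644/(685 - 164976) = 366644/(-164291) = 366644*(-1/164291) = -366644/164291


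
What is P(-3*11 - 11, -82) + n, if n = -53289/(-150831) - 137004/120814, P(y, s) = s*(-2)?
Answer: 165236834561/1012360913 ≈ 163.22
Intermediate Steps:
P(y, s) = -2*s
n = -790355171/1012360913 (n = -53289*(-1/150831) - 137004*1/120814 = 5921/16759 - 68502/60407 = -790355171/1012360913 ≈ -0.78070)
P(-3*11 - 11, -82) + n = -2*(-82) - 790355171/1012360913 = 164 - 790355171/1012360913 = 165236834561/1012360913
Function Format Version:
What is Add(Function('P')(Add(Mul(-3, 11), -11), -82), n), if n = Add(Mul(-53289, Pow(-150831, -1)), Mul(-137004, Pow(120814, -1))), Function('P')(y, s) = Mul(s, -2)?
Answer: Rational(165236834561, 1012360913) ≈ 163.22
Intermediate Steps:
Function('P')(y, s) = Mul(-2, s)
n = Rational(-790355171, 1012360913) (n = Add(Mul(-53289, Rational(-1, 150831)), Mul(-137004, Rational(1, 120814))) = Add(Rational(5921, 16759), Rational(-68502, 60407)) = Rational(-790355171, 1012360913) ≈ -0.78070)
Add(Function('P')(Add(Mul(-3, 11), -11), -82), n) = Add(Mul(-2, -82), Rational(-790355171, 1012360913)) = Add(164, Rational(-790355171, 1012360913)) = Rational(165236834561, 1012360913)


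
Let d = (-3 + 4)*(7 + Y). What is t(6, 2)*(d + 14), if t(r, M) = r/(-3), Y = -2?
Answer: -38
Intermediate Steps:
t(r, M) = -r/3 (t(r, M) = r*(-⅓) = -r/3)
d = 5 (d = (-3 + 4)*(7 - 2) = 1*5 = 5)
t(6, 2)*(d + 14) = (-⅓*6)*(5 + 14) = -2*19 = -38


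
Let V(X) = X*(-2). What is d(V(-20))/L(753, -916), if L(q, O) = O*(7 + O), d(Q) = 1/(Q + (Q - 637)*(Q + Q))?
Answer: -1/39733771680 ≈ -2.5168e-11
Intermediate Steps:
V(X) = -2*X
d(Q) = 1/(Q + 2*Q*(-637 + Q)) (d(Q) = 1/(Q + (-637 + Q)*(2*Q)) = 1/(Q + 2*Q*(-637 + Q)))
d(V(-20))/L(753, -916) = (1/(((-2*(-20)))*(-1273 + 2*(-2*(-20)))))/((-916*(7 - 916))) = (1/(40*(-1273 + 2*40)))/((-916*(-909))) = (1/(40*(-1273 + 80)))/832644 = ((1/40)/(-1193))*(1/832644) = ((1/40)*(-1/1193))*(1/832644) = -1/47720*1/832644 = -1/39733771680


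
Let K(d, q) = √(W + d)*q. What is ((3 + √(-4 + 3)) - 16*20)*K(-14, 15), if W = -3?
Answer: 15*I*√17*(-317 + I) ≈ -61.847 - 19605.0*I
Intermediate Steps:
K(d, q) = q*√(-3 + d) (K(d, q) = √(-3 + d)*q = q*√(-3 + d))
((3 + √(-4 + 3)) - 16*20)*K(-14, 15) = ((3 + √(-4 + 3)) - 16*20)*(15*√(-3 - 14)) = ((3 + √(-1)) - 320)*(15*√(-17)) = ((3 + I) - 320)*(15*(I*√17)) = (-317 + I)*(15*I*√17) = 15*I*√17*(-317 + I)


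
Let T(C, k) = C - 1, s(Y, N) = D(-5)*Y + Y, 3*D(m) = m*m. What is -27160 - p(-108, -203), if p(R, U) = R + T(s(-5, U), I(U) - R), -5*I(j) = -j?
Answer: -81013/3 ≈ -27004.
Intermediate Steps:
I(j) = j/5 (I(j) = -(-1)*j/5 = j/5)
D(m) = m²/3 (D(m) = (m*m)/3 = m²/3)
s(Y, N) = 28*Y/3 (s(Y, N) = ((⅓)*(-5)²)*Y + Y = ((⅓)*25)*Y + Y = 25*Y/3 + Y = 28*Y/3)
T(C, k) = -1 + C
p(R, U) = -143/3 + R (p(R, U) = R + (-1 + (28/3)*(-5)) = R + (-1 - 140/3) = R - 143/3 = -143/3 + R)
-27160 - p(-108, -203) = -27160 - (-143/3 - 108) = -27160 - 1*(-467/3) = -27160 + 467/3 = -81013/3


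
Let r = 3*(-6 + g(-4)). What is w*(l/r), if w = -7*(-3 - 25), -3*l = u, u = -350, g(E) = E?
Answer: -6860/9 ≈ -762.22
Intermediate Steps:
r = -30 (r = 3*(-6 - 4) = 3*(-10) = -30)
l = 350/3 (l = -1/3*(-350) = 350/3 ≈ 116.67)
w = 196 (w = -7*(-28) = 196)
w*(l/r) = 196*((350/3)/(-30)) = 196*((350/3)*(-1/30)) = 196*(-35/9) = -6860/9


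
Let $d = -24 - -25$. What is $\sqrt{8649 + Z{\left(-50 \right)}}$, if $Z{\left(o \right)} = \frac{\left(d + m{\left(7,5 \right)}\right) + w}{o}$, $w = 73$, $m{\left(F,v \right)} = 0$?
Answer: $\frac{14 \sqrt{1103}}{5} \approx 92.992$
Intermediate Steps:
$d = 1$ ($d = -24 + 25 = 1$)
$Z{\left(o \right)} = \frac{74}{o}$ ($Z{\left(o \right)} = \frac{\left(1 + 0\right) + 73}{o} = \frac{1 + 73}{o} = \frac{74}{o}$)
$\sqrt{8649 + Z{\left(-50 \right)}} = \sqrt{8649 + \frac{74}{-50}} = \sqrt{8649 + 74 \left(- \frac{1}{50}\right)} = \sqrt{8649 - \frac{37}{25}} = \sqrt{\frac{216188}{25}} = \frac{14 \sqrt{1103}}{5}$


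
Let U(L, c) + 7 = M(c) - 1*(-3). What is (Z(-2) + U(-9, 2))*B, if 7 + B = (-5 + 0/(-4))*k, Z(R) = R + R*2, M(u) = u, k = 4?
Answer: 216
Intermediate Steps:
U(L, c) = -4 + c (U(L, c) = -7 + (c - 1*(-3)) = -7 + (c + 3) = -7 + (3 + c) = -4 + c)
Z(R) = 3*R (Z(R) = R + 2*R = 3*R)
B = -27 (B = -7 + (-5 + 0/(-4))*4 = -7 + (-5 + 0*(-¼))*4 = -7 + (-5 + 0)*4 = -7 - 5*4 = -7 - 20 = -27)
(Z(-2) + U(-9, 2))*B = (3*(-2) + (-4 + 2))*(-27) = (-6 - 2)*(-27) = -8*(-27) = 216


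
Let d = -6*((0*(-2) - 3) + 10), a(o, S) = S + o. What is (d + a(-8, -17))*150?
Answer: -10050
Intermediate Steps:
d = -42 (d = -6*((0 - 3) + 10) = -6*(-3 + 10) = -6*7 = -42)
(d + a(-8, -17))*150 = (-42 + (-17 - 8))*150 = (-42 - 25)*150 = -67*150 = -10050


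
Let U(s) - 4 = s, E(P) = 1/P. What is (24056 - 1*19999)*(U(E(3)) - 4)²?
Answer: 4057/9 ≈ 450.78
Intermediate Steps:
U(s) = 4 + s
(24056 - 1*19999)*(U(E(3)) - 4)² = (24056 - 1*19999)*((4 + 1/3) - 4)² = (24056 - 19999)*((4 + ⅓) - 4)² = 4057*(13/3 - 4)² = 4057*(⅓)² = 4057*(⅑) = 4057/9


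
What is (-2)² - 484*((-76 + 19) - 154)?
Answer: 102128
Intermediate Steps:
(-2)² - 484*((-76 + 19) - 154) = 4 - 484*(-57 - 154) = 4 - 484*(-211) = 4 + 102124 = 102128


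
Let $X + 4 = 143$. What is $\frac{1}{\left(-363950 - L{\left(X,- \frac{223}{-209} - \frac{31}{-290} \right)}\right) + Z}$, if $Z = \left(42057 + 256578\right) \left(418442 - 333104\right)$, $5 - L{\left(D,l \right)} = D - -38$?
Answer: $\frac{1}{25484549852} \approx 3.9239 \cdot 10^{-11}$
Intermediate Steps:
$X = 139$ ($X = -4 + 143 = 139$)
$L{\left(D,l \right)} = -33 - D$ ($L{\left(D,l \right)} = 5 - \left(D - -38\right) = 5 - \left(D + 38\right) = 5 - \left(38 + D\right) = -33 - D$)
$Z = 25484913630$ ($Z = 298635 \cdot 85338 = 25484913630$)
$\frac{1}{\left(-363950 - L{\left(X,- \frac{223}{-209} - \frac{31}{-290} \right)}\right) + Z} = \frac{1}{\left(-363950 - \left(-33 - 139\right)\right) + 25484913630} = \frac{1}{\left(-363950 - -172\right) + 25484913630} = \frac{1}{\left(-363950 + 172\right) + 25484913630} = \frac{1}{-363778 + 25484913630} = \frac{1}{25484549852}$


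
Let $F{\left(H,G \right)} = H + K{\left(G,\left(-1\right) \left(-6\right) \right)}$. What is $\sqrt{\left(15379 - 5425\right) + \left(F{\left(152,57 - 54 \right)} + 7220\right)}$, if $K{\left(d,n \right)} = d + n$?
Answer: $\sqrt{17335} \approx 131.66$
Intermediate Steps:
$F{\left(H,G \right)} = 6 + G + H$ ($F{\left(H,G \right)} = H + \left(G - -6\right) = H + \left(G + 6\right) = H + \left(6 + G\right) = 6 + G + H$)
$\sqrt{\left(15379 - 5425\right) + \left(F{\left(152,57 - 54 \right)} + 7220\right)} = \sqrt{\left(15379 - 5425\right) + \left(\left(6 + \left(57 - 54\right) + 152\right) + 7220\right)} = \sqrt{\left(15379 - 5425\right) + \left(\left(6 + 3 + 152\right) + 7220\right)} = \sqrt{9954 + \left(161 + 7220\right)} = \sqrt{9954 + 7381} = \sqrt{17335}$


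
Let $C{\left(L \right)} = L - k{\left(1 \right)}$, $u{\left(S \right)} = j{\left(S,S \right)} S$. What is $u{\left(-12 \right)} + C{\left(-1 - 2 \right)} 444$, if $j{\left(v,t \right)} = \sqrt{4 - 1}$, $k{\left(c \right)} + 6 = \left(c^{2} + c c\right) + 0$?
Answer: $444 - 12 \sqrt{3} \approx 423.22$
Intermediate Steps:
$k{\left(c \right)} = -6 + 2 c^{2}$ ($k{\left(c \right)} = -6 + \left(\left(c^{2} + c c\right) + 0\right) = -6 + \left(\left(c^{2} + c^{2}\right) + 0\right) = -6 + \left(2 c^{2} + 0\right) = -6 + 2 c^{2}$)
$j{\left(v,t \right)} = \sqrt{3}$
$u{\left(S \right)} = S \sqrt{3}$ ($u{\left(S \right)} = \sqrt{3} S = S \sqrt{3}$)
$C{\left(L \right)} = 4 + L$ ($C{\left(L \right)} = L - \left(-6 + 2 \cdot 1^{2}\right) = L - \left(-6 + 2 \cdot 1\right) = L - \left(-6 + 2\right) = L - -4 = L + 4 = 4 + L$)
$u{\left(-12 \right)} + C{\left(-1 - 2 \right)} 444 = - 12 \sqrt{3} + \left(4 - 3\right) 444 = - 12 \sqrt{3} + 1 \cdot 444 = - 12 \sqrt{3} + 444 = 444 - 12 \sqrt{3}$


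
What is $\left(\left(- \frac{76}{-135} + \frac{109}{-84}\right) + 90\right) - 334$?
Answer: $- \frac{925097}{3780} \approx -244.73$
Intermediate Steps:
$\left(\left(- \frac{76}{-135} + \frac{109}{-84}\right) + 90\right) - 334 = \left(\left(\left(-76\right) \left(- \frac{1}{135}\right) + 109 \left(- \frac{1}{84}\right)\right) + 90\right) - 334 = \left(\left(\frac{76}{135} - \frac{109}{84}\right) + 90\right) - 334 = \left(- \frac{2777}{3780} + 90\right) - 334 = \frac{337423}{3780} - 334 = - \frac{925097}{3780}$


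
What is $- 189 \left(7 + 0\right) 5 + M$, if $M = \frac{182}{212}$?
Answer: $- \frac{701099}{106} \approx -6614.1$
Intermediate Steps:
$M = \frac{91}{106}$ ($M = 182 \cdot \frac{1}{212} = \frac{91}{106} \approx 0.85849$)
$- 189 \left(7 + 0\right) 5 + M = - 189 \left(7 + 0\right) 5 + \frac{91}{106} = - 189 \cdot 7 \cdot 5 + \frac{91}{106} = \left(-189\right) 35 + \frac{91}{106} = -6615 + \frac{91}{106} = - \frac{701099}{106}$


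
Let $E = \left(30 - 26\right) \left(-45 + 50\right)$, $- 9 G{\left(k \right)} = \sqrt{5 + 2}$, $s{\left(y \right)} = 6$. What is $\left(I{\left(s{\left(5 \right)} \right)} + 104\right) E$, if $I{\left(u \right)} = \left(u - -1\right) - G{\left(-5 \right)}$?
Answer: $2220 + \frac{20 \sqrt{7}}{9} \approx 2225.9$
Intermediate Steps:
$G{\left(k \right)} = - \frac{\sqrt{7}}{9}$ ($G{\left(k \right)} = - \frac{\sqrt{5 + 2}}{9} = - \frac{\sqrt{7}}{9}$)
$E = 20$ ($E = 4 \cdot 5 = 20$)
$I{\left(u \right)} = 1 + u + \frac{\sqrt{7}}{9}$ ($I{\left(u \right)} = \left(u - -1\right) - - \frac{\sqrt{7}}{9} = \left(u + 1\right) + \frac{\sqrt{7}}{9} = \left(1 + u\right) + \frac{\sqrt{7}}{9} = 1 + u + \frac{\sqrt{7}}{9}$)
$\left(I{\left(s{\left(5 \right)} \right)} + 104\right) E = \left(\left(1 + 6 + \frac{\sqrt{7}}{9}\right) + 104\right) 20 = \left(\left(7 + \frac{\sqrt{7}}{9}\right) + 104\right) 20 = \left(111 + \frac{\sqrt{7}}{9}\right) 20 = 2220 + \frac{20 \sqrt{7}}{9}$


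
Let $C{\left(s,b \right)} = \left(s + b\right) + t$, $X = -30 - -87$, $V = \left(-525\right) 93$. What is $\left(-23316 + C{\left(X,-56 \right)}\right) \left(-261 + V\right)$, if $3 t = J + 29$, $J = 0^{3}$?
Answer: $1143965592$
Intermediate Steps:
$J = 0$
$V = -48825$
$X = 57$ ($X = -30 + 87 = 57$)
$t = \frac{29}{3}$ ($t = \frac{0 + 29}{3} = \frac{1}{3} \cdot 29 = \frac{29}{3} \approx 9.6667$)
$C{\left(s,b \right)} = \frac{29}{3} + b + s$ ($C{\left(s,b \right)} = \left(s + b\right) + \frac{29}{3} = \left(b + s\right) + \frac{29}{3} = \frac{29}{3} + b + s$)
$\left(-23316 + C{\left(X,-56 \right)}\right) \left(-261 + V\right) = \left(-23316 + \left(\frac{29}{3} - 56 + 57\right)\right) \left(-261 - 48825\right) = \left(-23316 + \frac{32}{3}\right) \left(-49086\right) = \left(- \frac{69916}{3}\right) \left(-49086\right) = 1143965592$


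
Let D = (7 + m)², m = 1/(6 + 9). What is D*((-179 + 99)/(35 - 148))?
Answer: 179776/5085 ≈ 35.354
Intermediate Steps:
m = 1/15 ≈ 0.066667
D = 11236/225 (D = (7 + 1/15)² = (106/15)² = 11236/225 ≈ 49.938)
D*((-179 + 99)/(35 - 148)) = 11236*((-179 + 99)/(35 - 148))/225 = 11236*(-80/(-113))/225 = 11236*(-80*(-1/113))/225 = (11236/225)*(80/113) = 179776/5085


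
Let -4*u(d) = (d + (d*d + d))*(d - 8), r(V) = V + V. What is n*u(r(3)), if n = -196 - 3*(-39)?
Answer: -1896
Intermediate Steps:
r(V) = 2*V
n = -79 (n = -196 - 1*(-117) = -196 + 117 = -79)
u(d) = -(-8 + d)*(d² + 2*d)/4 (u(d) = -(d + (d*d + d))*(d - 8)/4 = -(d + (d² + d))*(-8 + d)/4 = -(d + (d + d²))*(-8 + d)/4 = -(d² + 2*d)*(-8 + d)/4 = -(-8 + d)*(d² + 2*d)/4)
n*u(r(3)) = -79*2*3*(16 - (2*3)² + 6*(2*3))/4 = -79*6*(16 - 1*6² + 6*6)/4 = -79*6*(16 - 1*36 + 36)/4 = -79*6*(16 - 36 + 36)/4 = -79*6*16/4 = -79*24 = -1896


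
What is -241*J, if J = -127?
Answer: 30607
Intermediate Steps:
-241*J = -241*(-127) = 30607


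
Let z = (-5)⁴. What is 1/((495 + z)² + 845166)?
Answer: 1/2099566 ≈ 4.7629e-7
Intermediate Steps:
z = 625
1/((495 + z)² + 845166) = 1/((495 + 625)² + 845166) = 1/(1120² + 845166) = 1/(1254400 + 845166) = 1/2099566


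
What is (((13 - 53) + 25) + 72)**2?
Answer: 3249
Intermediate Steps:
(((13 - 53) + 25) + 72)**2 = ((-40 + 25) + 72)**2 = (-15 + 72)**2 = 57**2 = 3249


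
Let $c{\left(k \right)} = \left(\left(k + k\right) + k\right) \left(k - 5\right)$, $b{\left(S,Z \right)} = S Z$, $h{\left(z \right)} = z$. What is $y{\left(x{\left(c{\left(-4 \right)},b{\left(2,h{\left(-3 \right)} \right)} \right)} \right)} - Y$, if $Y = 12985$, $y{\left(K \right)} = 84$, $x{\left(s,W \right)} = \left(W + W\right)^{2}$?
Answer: $-12901$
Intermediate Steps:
$c{\left(k \right)} = 3 k \left(-5 + k\right)$ ($c{\left(k \right)} = \left(2 k + k\right) \left(-5 + k\right) = 3 k \left(-5 + k\right)$)
$x{\left(s,W \right)} = 4 W^{2}$ ($x{\left(s,W \right)} = \left(2 W\right)^{2} = 4 W^{2}$)
$y{\left(x{\left(c{\left(-4 \right)},b{\left(2,h{\left(-3 \right)} \right)} \right)} \right)} - Y = 84 - 12985 = -12901$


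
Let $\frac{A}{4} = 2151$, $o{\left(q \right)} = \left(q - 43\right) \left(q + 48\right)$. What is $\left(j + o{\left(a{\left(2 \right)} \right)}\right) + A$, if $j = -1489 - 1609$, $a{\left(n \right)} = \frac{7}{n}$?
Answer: $\frac{13887}{4} \approx 3471.8$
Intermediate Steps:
$o{\left(q \right)} = \left(-43 + q\right) \left(48 + q\right)$
$j = -3098$ ($j = -1489 - 1609 = -3098$)
$A = 8604$ ($A = 4 \cdot 2151 = 8604$)
$\left(j + o{\left(a{\left(2 \right)} \right)}\right) + A = \left(-3098 + \left(-2064 + \left(\frac{7}{2}\right)^{2} + 5 \cdot \frac{7}{2}\right)\right) + 8604 = \left(-3098 + \left(-2064 + \frac{49}{4} + \frac{35}{2}\right)\right) + 8604 = \left(-3098 - \frac{8137}{4}\right) + 8604 = - \frac{20529}{4} + 8604 = \frac{13887}{4}$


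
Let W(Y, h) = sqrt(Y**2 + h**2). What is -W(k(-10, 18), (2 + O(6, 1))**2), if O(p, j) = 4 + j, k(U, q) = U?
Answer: -sqrt(2501) ≈ -50.010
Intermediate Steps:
-W(k(-10, 18), (2 + O(6, 1))**2) = -sqrt((-10)**2 + ((2 + (4 + 1))**2)**2) = -sqrt(100 + ((2 + 5)**2)**2) = -sqrt(100 + (7**2)**2) = -sqrt(100 + 49**2) = -sqrt(100 + 2401) = -sqrt(2501)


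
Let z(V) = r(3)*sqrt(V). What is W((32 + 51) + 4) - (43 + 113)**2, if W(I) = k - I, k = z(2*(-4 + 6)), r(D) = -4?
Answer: -24431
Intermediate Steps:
z(V) = -4*sqrt(V)
k = -8 (k = -4*sqrt(2)*sqrt(-4 + 6) = -4*sqrt(2*2) = -4*sqrt(4) = -4*2 = -8)
W(I) = -8 - I
W((32 + 51) + 4) - (43 + 113)**2 = (-8 - ((32 + 51) + 4)) - (43 + 113)**2 = (-8 - (83 + 4)) - 1*156**2 = (-8 - 1*87) - 1*24336 = (-8 - 87) - 24336 = -95 - 24336 = -24431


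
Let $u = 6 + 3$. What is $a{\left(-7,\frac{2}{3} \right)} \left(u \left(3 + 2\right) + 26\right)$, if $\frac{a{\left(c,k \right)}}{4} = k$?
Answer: $\frac{568}{3} \approx 189.33$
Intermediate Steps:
$u = 9$
$a{\left(c,k \right)} = 4 k$
$a{\left(-7,\frac{2}{3} \right)} \left(u \left(3 + 2\right) + 26\right) = 4 \cdot \frac{2}{3} \left(9 \left(3 + 2\right) + 26\right) = 4 \cdot 2 \cdot \frac{1}{3} \left(9 \cdot 5 + 26\right) = 4 \cdot \frac{2}{3} \left(45 + 26\right) = \frac{8}{3} \cdot 71 = \frac{568}{3}$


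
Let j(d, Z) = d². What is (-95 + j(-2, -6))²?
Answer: 8281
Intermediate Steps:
(-95 + j(-2, -6))² = (-95 + (-2)²)² = (-95 + 4)² = (-91)² = 8281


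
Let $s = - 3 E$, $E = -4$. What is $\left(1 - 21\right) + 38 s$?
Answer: $436$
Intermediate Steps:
$s = 12$ ($s = \left(-3\right) \left(-4\right) = 12$)
$\left(1 - 21\right) + 38 s = \left(1 - 21\right) + 38 \cdot 12 = -20 + 456 = 436$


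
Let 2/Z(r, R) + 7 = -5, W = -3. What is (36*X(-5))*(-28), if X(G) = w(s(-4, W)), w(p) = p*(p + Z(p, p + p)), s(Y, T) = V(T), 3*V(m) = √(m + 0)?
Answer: 336 + 56*I*√3 ≈ 336.0 + 96.995*I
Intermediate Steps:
Z(r, R) = -⅙ (Z(r, R) = 2/(-7 - 5) = 2/(-12) = 2*(-1/12) = -⅙)
V(m) = √m/3 (V(m) = √(m + 0)/3 = √m/3)
s(Y, T) = √T/3
w(p) = p*(-⅙ + p) (w(p) = p*(p - ⅙) = p*(-⅙ + p))
X(G) = I*√3*(-⅙ + I*√3/3)/3 (X(G) = (√(-3)/3)*(-⅙ + √(-3)/3) = ((I*√3)/3)*(-⅙ + (I*√3)/3) = (I*√3/3)*(-⅙ + I*√3/3) = I*√3*(-⅙ + I*√3/3)/3)
(36*X(-5))*(-28) = (36*(-⅓ - I*√3/18))*(-28) = (-12 - 2*I*√3)*(-28) = 336 + 56*I*√3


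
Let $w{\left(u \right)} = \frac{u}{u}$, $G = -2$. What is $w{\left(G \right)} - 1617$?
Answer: $-1616$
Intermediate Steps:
$w{\left(u \right)} = 1$
$w{\left(G \right)} - 1617 = 1 - 1617 = -1616$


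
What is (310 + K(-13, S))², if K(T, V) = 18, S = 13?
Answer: 107584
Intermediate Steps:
(310 + K(-13, S))² = (310 + 18)² = 328² = 107584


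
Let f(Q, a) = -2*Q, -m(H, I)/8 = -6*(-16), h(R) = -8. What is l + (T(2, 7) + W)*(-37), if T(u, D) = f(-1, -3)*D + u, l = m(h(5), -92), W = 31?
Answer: -2507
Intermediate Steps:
m(H, I) = -768 (m(H, I) = -(-48)*(-16) = -8*96 = -768)
l = -768
T(u, D) = u + 2*D (T(u, D) = (-2*(-1))*D + u = 2*D + u = u + 2*D)
l + (T(2, 7) + W)*(-37) = -768 + ((2 + 2*7) + 31)*(-37) = -768 + ((2 + 14) + 31)*(-37) = -768 + (16 + 31)*(-37) = -768 + 47*(-37) = -768 - 1739 = -2507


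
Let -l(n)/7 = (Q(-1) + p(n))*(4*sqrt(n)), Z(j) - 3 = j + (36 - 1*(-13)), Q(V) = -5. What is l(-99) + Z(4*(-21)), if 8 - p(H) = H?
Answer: -32 - 8568*I*sqrt(11) ≈ -32.0 - 28417.0*I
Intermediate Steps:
p(H) = 8 - H
Z(j) = 52 + j (Z(j) = 3 + (j + (36 - 1*(-13))) = 3 + (j + (36 + 13)) = 3 + (j + 49) = 3 + (49 + j) = 52 + j)
l(n) = -28*sqrt(n)*(3 - n) (l(n) = -7*(-5 + (8 - n))*4*sqrt(n) = -7*(3 - n)*4*sqrt(n) = -28*sqrt(n)*(3 - n))
l(-99) + Z(4*(-21)) = 28*sqrt(-99)*(-3 - 99) + (52 + 4*(-21)) = 28*(3*I*sqrt(11))*(-102) + (52 - 84) = -8568*I*sqrt(11) - 32 = -32 - 8568*I*sqrt(11)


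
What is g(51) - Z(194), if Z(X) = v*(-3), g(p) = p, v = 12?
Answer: 87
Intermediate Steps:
Z(X) = -36 (Z(X) = 12*(-3) = -36)
g(51) - Z(194) = 51 - 1*(-36) = 51 + 36 = 87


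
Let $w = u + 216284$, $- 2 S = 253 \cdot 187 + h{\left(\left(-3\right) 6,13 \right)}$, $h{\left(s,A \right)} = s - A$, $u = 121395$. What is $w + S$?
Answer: $314039$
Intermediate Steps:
$S = -23640$ ($S = - \frac{253 \cdot 187 - 31}{2} = - \frac{47311 - 31}{2} = \left(- \frac{1}{2}\right) 47280 = -23640$)
$w = 337679$ ($w = 121395 + 216284 = 337679$)
$w + S = 337679 - 23640 = 314039$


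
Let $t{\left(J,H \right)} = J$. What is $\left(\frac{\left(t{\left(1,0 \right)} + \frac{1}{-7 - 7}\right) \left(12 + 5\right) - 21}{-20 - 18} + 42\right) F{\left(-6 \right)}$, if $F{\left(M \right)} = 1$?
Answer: $\frac{22417}{532} \approx 42.137$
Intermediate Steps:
$\left(\frac{\left(t{\left(1,0 \right)} + \frac{1}{-7 - 7}\right) \left(12 + 5\right) - 21}{-20 - 18} + 42\right) F{\left(-6 \right)} = \left(\frac{\left(1 + \frac{1}{-7 - 7}\right) \left(12 + 5\right) - 21}{-20 - 18} + 42\right) 1 = \left(\frac{\left(1 + \frac{1}{-14}\right) 17 - 21}{-38} + 42\right) 1 = \left(\left(\left(1 - \frac{1}{14}\right) 17 - 21\right) \left(- \frac{1}{38}\right) + 42\right) 1 = \left(\left(\frac{13}{14} \cdot 17 - 21\right) \left(- \frac{1}{38}\right) + 42\right) 1 = \left(\left(\frac{221}{14} - 21\right) \left(- \frac{1}{38}\right) + 42\right) 1 = \left(\left(- \frac{73}{14}\right) \left(- \frac{1}{38}\right) + 42\right) 1 = \left(\frac{73}{532} + 42\right) 1 = \frac{22417}{532} \cdot 1 = \frac{22417}{532}$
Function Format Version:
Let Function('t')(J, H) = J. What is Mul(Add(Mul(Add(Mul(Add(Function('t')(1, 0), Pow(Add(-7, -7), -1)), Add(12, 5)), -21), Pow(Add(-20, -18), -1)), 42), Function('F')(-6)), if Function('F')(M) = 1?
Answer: Rational(22417, 532) ≈ 42.137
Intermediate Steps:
Mul(Add(Mul(Add(Mul(Add(Function('t')(1, 0), Pow(Add(-7, -7), -1)), Add(12, 5)), -21), Pow(Add(-20, -18), -1)), 42), Function('F')(-6)) = Mul(Add(Mul(Add(Mul(Add(1, Pow(Add(-7, -7), -1)), Add(12, 5)), -21), Pow(Add(-20, -18), -1)), 42), 1) = Mul(Add(Mul(Add(Mul(Add(1, Pow(-14, -1)), 17), -21), Pow(-38, -1)), 42), 1) = Mul(Add(Mul(Add(Mul(Add(1, Rational(-1, 14)), 17), -21), Rational(-1, 38)), 42), 1) = Mul(Add(Mul(Add(Mul(Rational(13, 14), 17), -21), Rational(-1, 38)), 42), 1) = Mul(Add(Mul(Add(Rational(221, 14), -21), Rational(-1, 38)), 42), 1) = Mul(Add(Mul(Rational(-73, 14), Rational(-1, 38)), 42), 1) = Mul(Add(Rational(73, 532), 42), 1) = Mul(Rational(22417, 532), 1) = Rational(22417, 532)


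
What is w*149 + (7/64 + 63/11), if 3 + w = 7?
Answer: 423693/704 ≈ 601.84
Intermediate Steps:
w = 4 (w = -3 + 7 = 4)
w*149 + (7/64 + 63/11) = 4*149 + (7/64 + 63/11) = 596 + (7*(1/64) + 63*(1/11)) = 596 + (7/64 + 63/11) = 596 + 4109/704 = 423693/704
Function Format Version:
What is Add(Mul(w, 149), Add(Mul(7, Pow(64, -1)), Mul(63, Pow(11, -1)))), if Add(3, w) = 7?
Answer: Rational(423693, 704) ≈ 601.84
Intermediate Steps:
w = 4 (w = Add(-3, 7) = 4)
Add(Mul(w, 149), Add(Mul(7, Pow(64, -1)), Mul(63, Pow(11, -1)))) = Add(Mul(4, 149), Add(Mul(7, Pow(64, -1)), Mul(63, Pow(11, -1)))) = Add(596, Add(Mul(7, Rational(1, 64)), Mul(63, Rational(1, 11)))) = Add(596, Add(Rational(7, 64), Rational(63, 11))) = Add(596, Rational(4109, 704)) = Rational(423693, 704)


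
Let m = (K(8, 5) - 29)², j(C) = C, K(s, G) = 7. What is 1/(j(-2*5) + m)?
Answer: 1/474 ≈ 0.0021097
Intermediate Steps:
m = 484 (m = (7 - 29)² = (-22)² = 484)
1/(j(-2*5) + m) = 1/(-2*5 + 484) = 1/(-10 + 484) = 1/474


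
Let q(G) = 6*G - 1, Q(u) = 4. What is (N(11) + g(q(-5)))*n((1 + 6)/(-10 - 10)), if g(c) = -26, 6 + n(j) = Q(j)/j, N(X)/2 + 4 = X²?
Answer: -25376/7 ≈ -3625.1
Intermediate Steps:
N(X) = -8 + 2*X²
n(j) = -6 + 4/j
q(G) = -1 + 6*G
(N(11) + g(q(-5)))*n((1 + 6)/(-10 - 10)) = ((-8 + 2*11²) - 26)*(-6 + 4/(((1 + 6)/(-10 - 10)))) = ((-8 + 2*121) - 26)*(-6 + 4/((7/(-20)))) = ((-8 + 242) - 26)*(-6 + 4/((7*(-1/20)))) = (234 - 26)*(-6 + 4/(-7/20)) = 208*(-6 + 4*(-20/7)) = 208*(-6 - 80/7) = 208*(-122/7) = -25376/7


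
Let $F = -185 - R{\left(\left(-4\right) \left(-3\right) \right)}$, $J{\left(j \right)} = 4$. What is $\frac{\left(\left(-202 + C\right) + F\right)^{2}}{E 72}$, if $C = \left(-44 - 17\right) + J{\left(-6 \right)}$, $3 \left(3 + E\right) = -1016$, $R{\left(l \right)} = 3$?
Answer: $- \frac{66603}{8200} \approx -8.1223$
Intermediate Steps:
$E = - \frac{1025}{3}$ ($E = -3 + \frac{1}{3} \left(-1016\right) = -3 - \frac{1016}{3} = - \frac{1025}{3} \approx -341.67$)
$C = -57$ ($C = \left(-44 - 17\right) + 4 = -61 + 4 = -57$)
$F = -188$ ($F = -185 - 3 = -188$)
$\frac{\left(\left(-202 + C\right) + F\right)^{2}}{E 72} = \frac{\left(\left(-202 - 57\right) - 188\right)^{2}}{\left(- \frac{1025}{3}\right) 72} = \frac{\left(-259 - 188\right)^{2}}{-24600} = \left(-447\right)^{2} \left(- \frac{1}{24600}\right) = 199809 \left(- \frac{1}{24600}\right) = - \frac{66603}{8200}$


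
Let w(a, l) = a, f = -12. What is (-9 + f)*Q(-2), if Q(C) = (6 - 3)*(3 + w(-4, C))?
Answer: 63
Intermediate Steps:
Q(C) = -3 (Q(C) = (6 - 3)*(3 - 4) = 3*(-1) = -3)
(-9 + f)*Q(-2) = (-9 - 12)*(-3) = -21*(-3) = 63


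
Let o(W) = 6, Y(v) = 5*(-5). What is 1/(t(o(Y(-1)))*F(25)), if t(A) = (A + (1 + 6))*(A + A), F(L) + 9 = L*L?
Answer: 1/96096 ≈ 1.0406e-5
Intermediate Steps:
Y(v) = -25
F(L) = -9 + L**2 (F(L) = -9 + L*L = -9 + L**2)
t(A) = 2*A*(7 + A) (t(A) = (A + 7)*(2*A) = (7 + A)*(2*A) = 2*A*(7 + A))
1/(t(o(Y(-1)))*F(25)) = 1/((2*6*(7 + 6))*(-9 + 25**2)) = 1/((2*6*13)*(-9 + 625)) = 1/(156*616) = 1/96096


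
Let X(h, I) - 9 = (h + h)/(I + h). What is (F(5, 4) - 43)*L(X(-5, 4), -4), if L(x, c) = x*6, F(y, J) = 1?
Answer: -4788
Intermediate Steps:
X(h, I) = 9 + 2*h/(I + h) (X(h, I) = 9 + (h + h)/(I + h) = 9 + (2*h)/(I + h) = 9 + 2*h/(I + h))
L(x, c) = 6*x
(F(5, 4) - 43)*L(X(-5, 4), -4) = (1 - 43)*(6*((9*4 + 11*(-5))/(4 - 5))) = -252*(36 - 55)/(-1) = -252*(-1*(-19)) = -252*19 = -42*114 = -4788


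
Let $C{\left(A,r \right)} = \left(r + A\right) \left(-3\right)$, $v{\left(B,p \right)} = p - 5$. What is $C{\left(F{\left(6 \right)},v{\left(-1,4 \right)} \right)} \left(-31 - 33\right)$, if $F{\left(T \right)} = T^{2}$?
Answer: $6720$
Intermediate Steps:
$v{\left(B,p \right)} = -5 + p$
$C{\left(A,r \right)} = - 3 A - 3 r$ ($C{\left(A,r \right)} = \left(A + r\right) \left(-3\right) = - 3 A - 3 r$)
$C{\left(F{\left(6 \right)},v{\left(-1,4 \right)} \right)} \left(-31 - 33\right) = \left(- 3 \cdot 6^{2} - 3 \left(-5 + 4\right)\right) \left(-31 - 33\right) = \left(\left(-3\right) 36 - -3\right) \left(-64\right) = \left(-108 + 3\right) \left(-64\right) = \left(-105\right) \left(-64\right) = 6720$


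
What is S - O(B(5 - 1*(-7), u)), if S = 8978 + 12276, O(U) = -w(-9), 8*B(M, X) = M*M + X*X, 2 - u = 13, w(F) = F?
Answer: 21245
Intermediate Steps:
u = -11 (u = 2 - 1*13 = 2 - 13 = -11)
B(M, X) = M**2/8 + X**2/8 (B(M, X) = (M*M + X*X)/8 = (M**2 + X**2)/8 = M**2/8 + X**2/8)
O(U) = 9 (O(U) = -1*(-9) = 9)
S = 21254
S - O(B(5 - 1*(-7), u)) = 21254 - 1*9 = 21254 - 9 = 21245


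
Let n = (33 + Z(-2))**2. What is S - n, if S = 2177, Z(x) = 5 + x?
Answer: 881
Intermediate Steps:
n = 1296 (n = (33 + (5 - 2))**2 = (33 + 3)**2 = 36**2 = 1296)
S - n = 2177 - 1*1296 = 2177 - 1296 = 881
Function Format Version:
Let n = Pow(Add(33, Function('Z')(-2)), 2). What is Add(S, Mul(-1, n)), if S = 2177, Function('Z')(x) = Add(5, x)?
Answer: 881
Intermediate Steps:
n = 1296 (n = Pow(Add(33, Add(5, -2)), 2) = Pow(Add(33, 3), 2) = Pow(36, 2) = 1296)
Add(S, Mul(-1, n)) = Add(2177, Mul(-1, 1296)) = Add(2177, -1296) = 881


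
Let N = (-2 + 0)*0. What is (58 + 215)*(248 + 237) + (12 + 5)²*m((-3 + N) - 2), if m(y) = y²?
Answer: 139630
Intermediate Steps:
N = 0 (N = -2*0 = 0)
(58 + 215)*(248 + 237) + (12 + 5)²*m((-3 + N) - 2) = (58 + 215)*(248 + 237) + (12 + 5)²*((-3 + 0) - 2)² = 273*485 + 17²*(-3 - 2)² = 132405 + 289*(-5)² = 132405 + 289*25 = 132405 + 7225 = 139630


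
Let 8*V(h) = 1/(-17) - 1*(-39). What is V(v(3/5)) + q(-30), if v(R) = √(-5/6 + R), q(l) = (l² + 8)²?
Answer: 56063883/68 ≈ 8.2447e+5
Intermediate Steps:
q(l) = (8 + l²)²
v(R) = √(-⅚ + R) (v(R) = √(-5*⅙ + R) = √(-⅚ + R))
V(h) = 331/68 (V(h) = (1/(-17) - 1*(-39))/8 = (-1/17 + 39)/8 = (⅛)*(662/17) = 331/68)
V(v(3/5)) + q(-30) = 331/68 + (8 + (-30)²)² = 331/68 + (8 + 900)² = 331/68 + 908² = 331/68 + 824464 = 56063883/68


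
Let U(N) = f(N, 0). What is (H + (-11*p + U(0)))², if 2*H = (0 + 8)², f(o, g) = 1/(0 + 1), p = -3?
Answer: 4356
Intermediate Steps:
f(o, g) = 1 (f(o, g) = 1/1 = 1)
U(N) = 1
H = 32 (H = (0 + 8)²/2 = (½)*8² = (½)*64 = 32)
(H + (-11*p + U(0)))² = (32 + (-11*(-3) + 1))² = (32 + (33 + 1))² = (32 + 34)² = 66² = 4356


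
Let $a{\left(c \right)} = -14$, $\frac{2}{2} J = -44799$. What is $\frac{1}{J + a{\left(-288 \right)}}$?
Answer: $- \frac{1}{44813} \approx -2.2315 \cdot 10^{-5}$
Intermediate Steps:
$J = -44799$
$\frac{1}{J + a{\left(-288 \right)}} = \frac{1}{-44799 - 14} = \frac{1}{-44813} = - \frac{1}{44813}$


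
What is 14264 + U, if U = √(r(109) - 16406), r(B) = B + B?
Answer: 14264 + 2*I*√4047 ≈ 14264.0 + 127.23*I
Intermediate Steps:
r(B) = 2*B
U = 2*I*√4047 (U = √(2*109 - 16406) = √(218 - 16406) = √(-16188) = 2*I*√4047 ≈ 127.23*I)
14264 + U = 14264 + 2*I*√4047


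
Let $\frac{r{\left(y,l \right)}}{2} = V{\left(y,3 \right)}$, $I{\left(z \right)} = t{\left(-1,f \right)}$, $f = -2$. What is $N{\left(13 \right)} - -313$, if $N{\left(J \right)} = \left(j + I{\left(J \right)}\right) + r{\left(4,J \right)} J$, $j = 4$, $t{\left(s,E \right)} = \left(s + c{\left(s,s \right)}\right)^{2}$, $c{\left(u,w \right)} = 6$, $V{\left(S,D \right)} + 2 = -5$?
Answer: $160$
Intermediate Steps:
$V{\left(S,D \right)} = -7$ ($V{\left(S,D \right)} = -2 - 5 = -7$)
$t{\left(s,E \right)} = \left(6 + s\right)^{2}$ ($t{\left(s,E \right)} = \left(s + 6\right)^{2} = \left(6 + s\right)^{2}$)
$I{\left(z \right)} = 25$ ($I{\left(z \right)} = \left(6 - 1\right)^{2} = 5^{2} = 25$)
$r{\left(y,l \right)} = -14$ ($r{\left(y,l \right)} = 2 \left(-7\right) = -14$)
$N{\left(J \right)} = 29 - 14 J$ ($N{\left(J \right)} = \left(4 + 25\right) - 14 J = 29 - 14 J$)
$N{\left(13 \right)} - -313 = \left(29 - 182\right) - -313 = \left(29 - 182\right) + 313 = -153 + 313 = 160$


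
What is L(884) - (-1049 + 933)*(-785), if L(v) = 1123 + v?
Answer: -89053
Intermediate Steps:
L(884) - (-1049 + 933)*(-785) = (1123 + 884) - (-1049 + 933)*(-785) = 2007 - (-116)*(-785) = 2007 - 1*91060 = 2007 - 91060 = -89053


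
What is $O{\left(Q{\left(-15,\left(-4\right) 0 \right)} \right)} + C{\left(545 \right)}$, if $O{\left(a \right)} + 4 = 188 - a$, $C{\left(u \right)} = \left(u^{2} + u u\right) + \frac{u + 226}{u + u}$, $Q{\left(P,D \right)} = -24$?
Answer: $\frac{647741991}{1090} \approx 5.9426 \cdot 10^{5}$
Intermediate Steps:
$C{\left(u \right)} = 2 u^{2} + \frac{226 + u}{2 u}$ ($C{\left(u \right)} = \left(u^{2} + u^{2}\right) + \frac{226 + u}{2 u} = 2 u^{2} + \left(226 + u\right) \frac{1}{2 u} = 2 u^{2} + \frac{226 + u}{2 u}$)
$O{\left(a \right)} = 184 - a$ ($O{\left(a \right)} = -4 - \left(-188 + a\right) = 184 - a$)
$O{\left(Q{\left(-15,\left(-4\right) 0 \right)} \right)} + C{\left(545 \right)} = \left(184 - -24\right) + \frac{226 + 545 + 4 \cdot 545^{3}}{2 \cdot 545} = \left(184 + 24\right) + \frac{1}{2} \cdot \frac{1}{545} \left(226 + 545 + 4 \cdot 161878625\right) = 208 + \frac{1}{2} \cdot \frac{1}{545} \left(226 + 545 + 647514500\right) = 208 + \frac{1}{2} \cdot \frac{1}{545} \cdot 647515271 = 208 + \frac{647515271}{1090} = \frac{647741991}{1090}$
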